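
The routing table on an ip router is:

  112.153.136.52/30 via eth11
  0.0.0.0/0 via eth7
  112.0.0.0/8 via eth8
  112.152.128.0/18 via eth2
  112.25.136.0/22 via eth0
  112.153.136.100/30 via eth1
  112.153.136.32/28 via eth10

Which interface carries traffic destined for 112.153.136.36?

eth10

Routes whose prefix contains 112.153.136.36:
  0.0.0.0/0 (default, matches everything) -> eth7
  112.0.0.0/8 (112.0.0.0 - 112.255.255.255) -> eth8
  112.153.136.32/28 (112.153.136.32 - 112.153.136.47) -> eth10
More-specific entries that do NOT match:
  112.153.136.52/30 (112.153.136.52 - 112.153.136.55) does not contain 112.153.136.36
  112.153.136.100/30 (112.153.136.100 - 112.153.136.103) does not contain 112.153.136.36
Longest matching prefix is /28 -> interface eth10.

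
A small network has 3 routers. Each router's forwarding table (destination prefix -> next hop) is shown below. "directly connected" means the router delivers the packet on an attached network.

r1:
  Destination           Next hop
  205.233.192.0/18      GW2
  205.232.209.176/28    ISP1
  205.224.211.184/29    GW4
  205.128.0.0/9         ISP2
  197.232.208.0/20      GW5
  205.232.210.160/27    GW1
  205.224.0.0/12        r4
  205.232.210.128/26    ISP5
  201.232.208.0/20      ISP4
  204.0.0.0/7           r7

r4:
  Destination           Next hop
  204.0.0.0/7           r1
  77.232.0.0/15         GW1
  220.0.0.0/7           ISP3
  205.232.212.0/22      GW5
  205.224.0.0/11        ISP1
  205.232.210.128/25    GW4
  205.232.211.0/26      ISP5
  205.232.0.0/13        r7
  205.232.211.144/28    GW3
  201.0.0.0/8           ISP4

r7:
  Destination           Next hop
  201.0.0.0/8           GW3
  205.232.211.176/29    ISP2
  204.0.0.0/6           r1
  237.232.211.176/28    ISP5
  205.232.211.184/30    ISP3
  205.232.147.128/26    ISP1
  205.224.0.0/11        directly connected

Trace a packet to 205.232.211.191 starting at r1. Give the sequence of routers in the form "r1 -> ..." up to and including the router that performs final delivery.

r1 -> r4 -> r7

At r1: longest match for 205.232.211.191 is 205.224.0.0/12 -> r4
At r4: longest match for 205.232.211.191 is 205.232.0.0/13 -> r7
At r7: longest match for 205.232.211.191 is 205.224.0.0/11 -> directly connected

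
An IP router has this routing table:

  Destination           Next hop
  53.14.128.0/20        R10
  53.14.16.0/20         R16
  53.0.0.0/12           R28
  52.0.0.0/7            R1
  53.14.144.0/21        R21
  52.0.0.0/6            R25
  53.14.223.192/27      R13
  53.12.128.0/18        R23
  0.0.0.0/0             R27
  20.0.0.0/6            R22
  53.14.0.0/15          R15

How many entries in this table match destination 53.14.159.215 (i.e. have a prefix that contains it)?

5

Prefixes containing 53.14.159.215:
  0.0.0.0/0 (default, matches everything)
  52.0.0.0/6 (52.0.0.0 - 55.255.255.255)
  52.0.0.0/7 (52.0.0.0 - 53.255.255.255)
  53.0.0.0/12 (53.0.0.0 - 53.15.255.255)
  53.14.0.0/15 (53.14.0.0 - 53.15.255.255)
Total matching entries: 5.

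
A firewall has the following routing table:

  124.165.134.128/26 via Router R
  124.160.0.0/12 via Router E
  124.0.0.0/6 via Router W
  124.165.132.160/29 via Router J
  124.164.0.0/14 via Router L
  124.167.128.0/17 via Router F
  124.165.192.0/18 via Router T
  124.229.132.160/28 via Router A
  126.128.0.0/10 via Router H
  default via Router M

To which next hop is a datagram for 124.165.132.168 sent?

Routes whose prefix contains 124.165.132.168:
  0.0.0.0/0 (default, matches everything) -> Router M
  124.0.0.0/6 (124.0.0.0 - 127.255.255.255) -> Router W
  124.160.0.0/12 (124.160.0.0 - 124.175.255.255) -> Router E
  124.164.0.0/14 (124.164.0.0 - 124.167.255.255) -> Router L
More-specific entries that do NOT match:
  124.165.132.160/29 (124.165.132.160 - 124.165.132.167) does not contain 124.165.132.168
  124.229.132.160/28 (124.229.132.160 - 124.229.132.175) does not contain 124.165.132.168
  124.165.134.128/26 (124.165.134.128 - 124.165.134.191) does not contain 124.165.132.168
  124.165.192.0/18 (124.165.192.0 - 124.165.255.255) does not contain 124.165.132.168
  124.167.128.0/17 (124.167.128.0 - 124.167.255.255) does not contain 124.165.132.168
Longest matching prefix is /14 -> next hop Router L.

Router L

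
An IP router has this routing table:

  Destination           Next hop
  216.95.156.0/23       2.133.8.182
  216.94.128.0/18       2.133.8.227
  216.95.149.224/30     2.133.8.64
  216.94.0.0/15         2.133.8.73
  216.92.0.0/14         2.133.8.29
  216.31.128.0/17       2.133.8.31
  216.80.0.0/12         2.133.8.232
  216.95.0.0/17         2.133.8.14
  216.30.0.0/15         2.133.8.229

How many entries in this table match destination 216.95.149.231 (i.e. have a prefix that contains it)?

3

Prefixes containing 216.95.149.231:
  216.80.0.0/12 (216.80.0.0 - 216.95.255.255)
  216.92.0.0/14 (216.92.0.0 - 216.95.255.255)
  216.94.0.0/15 (216.94.0.0 - 216.95.255.255)
Total matching entries: 3.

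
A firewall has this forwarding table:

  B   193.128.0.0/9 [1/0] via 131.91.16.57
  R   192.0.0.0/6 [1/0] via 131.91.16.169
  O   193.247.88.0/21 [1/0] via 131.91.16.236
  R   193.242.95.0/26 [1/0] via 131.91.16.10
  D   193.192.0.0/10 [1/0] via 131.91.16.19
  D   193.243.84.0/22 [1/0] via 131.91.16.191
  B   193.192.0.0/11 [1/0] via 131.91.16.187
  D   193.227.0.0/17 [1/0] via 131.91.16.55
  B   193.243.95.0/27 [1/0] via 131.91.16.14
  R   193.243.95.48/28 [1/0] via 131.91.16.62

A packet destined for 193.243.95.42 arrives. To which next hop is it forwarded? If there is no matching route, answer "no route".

131.91.16.19

Routes whose prefix contains 193.243.95.42:
  192.0.0.0/6 (192.0.0.0 - 195.255.255.255) -> 131.91.16.169
  193.128.0.0/9 (193.128.0.0 - 193.255.255.255) -> 131.91.16.57
  193.192.0.0/10 (193.192.0.0 - 193.255.255.255) -> 131.91.16.19
More-specific entries that do NOT match:
  193.243.95.48/28 (193.243.95.48 - 193.243.95.63) does not contain 193.243.95.42
  193.243.95.0/27 (193.243.95.0 - 193.243.95.31) does not contain 193.243.95.42
  193.242.95.0/26 (193.242.95.0 - 193.242.95.63) does not contain 193.243.95.42
  193.243.84.0/22 (193.243.84.0 - 193.243.87.255) does not contain 193.243.95.42
  193.247.88.0/21 (193.247.88.0 - 193.247.95.255) does not contain 193.243.95.42
  193.227.0.0/17 (193.227.0.0 - 193.227.127.255) does not contain 193.243.95.42
  193.192.0.0/11 (193.192.0.0 - 193.223.255.255) does not contain 193.243.95.42
Longest matching prefix is /10 -> next hop 131.91.16.19.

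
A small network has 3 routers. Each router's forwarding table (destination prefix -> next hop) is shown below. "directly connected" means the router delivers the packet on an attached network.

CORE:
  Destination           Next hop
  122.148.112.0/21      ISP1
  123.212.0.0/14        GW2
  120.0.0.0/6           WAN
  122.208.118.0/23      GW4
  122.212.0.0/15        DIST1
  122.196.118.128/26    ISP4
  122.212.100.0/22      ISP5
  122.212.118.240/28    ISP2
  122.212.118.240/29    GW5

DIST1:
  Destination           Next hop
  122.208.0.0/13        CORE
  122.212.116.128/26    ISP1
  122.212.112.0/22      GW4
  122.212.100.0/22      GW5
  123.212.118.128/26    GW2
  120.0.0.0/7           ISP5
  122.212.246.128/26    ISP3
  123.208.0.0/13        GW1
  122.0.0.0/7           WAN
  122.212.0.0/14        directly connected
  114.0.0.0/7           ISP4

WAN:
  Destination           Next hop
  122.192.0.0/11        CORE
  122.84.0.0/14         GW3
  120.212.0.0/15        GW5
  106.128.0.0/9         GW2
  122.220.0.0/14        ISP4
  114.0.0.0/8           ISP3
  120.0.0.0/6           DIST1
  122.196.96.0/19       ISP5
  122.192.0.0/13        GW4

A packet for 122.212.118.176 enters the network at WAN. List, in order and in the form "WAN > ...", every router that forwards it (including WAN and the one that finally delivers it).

At WAN: longest match for 122.212.118.176 is 122.192.0.0/11 -> CORE
At CORE: longest match for 122.212.118.176 is 122.212.0.0/15 -> DIST1
At DIST1: longest match for 122.212.118.176 is 122.212.0.0/14 -> directly connected

WAN > CORE > DIST1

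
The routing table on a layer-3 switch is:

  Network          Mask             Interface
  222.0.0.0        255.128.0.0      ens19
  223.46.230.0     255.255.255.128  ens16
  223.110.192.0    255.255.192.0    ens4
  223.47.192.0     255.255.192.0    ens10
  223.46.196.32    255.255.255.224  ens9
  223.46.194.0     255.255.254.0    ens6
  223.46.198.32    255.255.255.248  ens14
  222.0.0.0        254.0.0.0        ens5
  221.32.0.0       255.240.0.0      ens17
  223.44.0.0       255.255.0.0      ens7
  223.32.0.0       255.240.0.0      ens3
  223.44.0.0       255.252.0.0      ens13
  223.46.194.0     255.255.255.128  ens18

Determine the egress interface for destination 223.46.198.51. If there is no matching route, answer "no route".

ens13

Routes whose prefix contains 223.46.198.51:
  222.0.0.0/7 (222.0.0.0 - 223.255.255.255) -> ens5
  223.32.0.0/12 (223.32.0.0 - 223.47.255.255) -> ens3
  223.44.0.0/14 (223.44.0.0 - 223.47.255.255) -> ens13
More-specific entries that do NOT match:
  223.46.198.32/29 (223.46.198.32 - 223.46.198.39) does not contain 223.46.198.51
  223.46.196.32/27 (223.46.196.32 - 223.46.196.63) does not contain 223.46.198.51
  223.46.230.0/25 (223.46.230.0 - 223.46.230.127) does not contain 223.46.198.51
  223.46.194.0/25 (223.46.194.0 - 223.46.194.127) does not contain 223.46.198.51
  223.46.194.0/23 (223.46.194.0 - 223.46.195.255) does not contain 223.46.198.51
  223.110.192.0/18 (223.110.192.0 - 223.110.255.255) does not contain 223.46.198.51
  223.47.192.0/18 (223.47.192.0 - 223.47.255.255) does not contain 223.46.198.51
  223.44.0.0/16 (223.44.0.0 - 223.44.255.255) does not contain 223.46.198.51
Longest matching prefix is /14 -> interface ens13.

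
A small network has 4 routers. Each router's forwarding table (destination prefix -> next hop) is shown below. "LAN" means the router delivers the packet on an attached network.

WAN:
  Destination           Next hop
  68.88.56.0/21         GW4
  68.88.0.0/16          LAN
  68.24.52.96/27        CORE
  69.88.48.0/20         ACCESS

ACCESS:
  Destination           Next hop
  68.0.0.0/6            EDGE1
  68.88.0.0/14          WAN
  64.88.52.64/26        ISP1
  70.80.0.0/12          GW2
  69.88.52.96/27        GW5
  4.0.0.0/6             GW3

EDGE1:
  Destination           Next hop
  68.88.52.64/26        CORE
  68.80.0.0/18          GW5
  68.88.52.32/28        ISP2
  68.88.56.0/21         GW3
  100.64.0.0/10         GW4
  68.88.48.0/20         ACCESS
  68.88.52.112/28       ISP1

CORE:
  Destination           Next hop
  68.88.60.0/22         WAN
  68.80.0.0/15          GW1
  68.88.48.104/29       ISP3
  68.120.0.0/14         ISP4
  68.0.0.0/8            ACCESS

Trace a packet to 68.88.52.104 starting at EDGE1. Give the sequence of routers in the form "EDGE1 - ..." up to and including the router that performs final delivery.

At EDGE1: longest match for 68.88.52.104 is 68.88.52.64/26 -> CORE
At CORE: longest match for 68.88.52.104 is 68.0.0.0/8 -> ACCESS
At ACCESS: longest match for 68.88.52.104 is 68.88.0.0/14 -> WAN
At WAN: longest match for 68.88.52.104 is 68.88.0.0/16 -> LAN

EDGE1 - CORE - ACCESS - WAN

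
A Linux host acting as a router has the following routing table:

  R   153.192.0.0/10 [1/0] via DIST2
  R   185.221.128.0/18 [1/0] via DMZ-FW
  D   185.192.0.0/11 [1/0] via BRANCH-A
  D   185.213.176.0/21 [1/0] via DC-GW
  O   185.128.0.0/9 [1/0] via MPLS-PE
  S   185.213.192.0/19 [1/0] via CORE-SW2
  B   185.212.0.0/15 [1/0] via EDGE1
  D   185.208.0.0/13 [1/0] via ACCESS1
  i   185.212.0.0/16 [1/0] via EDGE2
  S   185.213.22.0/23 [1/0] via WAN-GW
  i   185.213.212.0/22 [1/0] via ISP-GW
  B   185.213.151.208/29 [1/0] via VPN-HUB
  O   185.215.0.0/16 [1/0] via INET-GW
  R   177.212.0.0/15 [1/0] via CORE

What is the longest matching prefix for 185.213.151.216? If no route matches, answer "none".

185.212.0.0/15

Entries matching 185.213.151.216:
  185.128.0.0/9 (185.128.0.0 - 185.255.255.255)
  185.192.0.0/11 (185.192.0.0 - 185.223.255.255)
  185.208.0.0/13 (185.208.0.0 - 185.215.255.255)
  185.212.0.0/15 (185.212.0.0 - 185.213.255.255)
Most specific is 185.212.0.0/15.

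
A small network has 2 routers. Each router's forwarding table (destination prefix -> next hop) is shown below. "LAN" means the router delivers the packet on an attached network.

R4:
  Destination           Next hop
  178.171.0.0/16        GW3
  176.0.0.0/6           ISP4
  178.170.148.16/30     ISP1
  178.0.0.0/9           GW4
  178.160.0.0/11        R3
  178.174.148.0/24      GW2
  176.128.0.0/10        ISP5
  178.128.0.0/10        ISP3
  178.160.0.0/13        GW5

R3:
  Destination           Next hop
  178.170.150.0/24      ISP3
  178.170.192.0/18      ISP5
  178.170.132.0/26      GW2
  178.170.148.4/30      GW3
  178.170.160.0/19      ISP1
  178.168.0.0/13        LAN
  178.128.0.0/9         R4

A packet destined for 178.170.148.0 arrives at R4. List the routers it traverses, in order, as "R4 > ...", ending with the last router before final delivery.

R4 > R3

At R4: longest match for 178.170.148.0 is 178.160.0.0/11 -> R3
At R3: longest match for 178.170.148.0 is 178.168.0.0/13 -> LAN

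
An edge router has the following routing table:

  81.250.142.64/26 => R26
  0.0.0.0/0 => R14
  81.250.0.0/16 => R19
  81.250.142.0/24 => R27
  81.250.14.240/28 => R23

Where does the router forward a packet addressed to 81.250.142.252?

R27

Routes whose prefix contains 81.250.142.252:
  0.0.0.0/0 (default, matches everything) -> R14
  81.250.0.0/16 (81.250.0.0 - 81.250.255.255) -> R19
  81.250.142.0/24 (81.250.142.0 - 81.250.142.255) -> R27
More-specific entries that do NOT match:
  81.250.14.240/28 (81.250.14.240 - 81.250.14.255) does not contain 81.250.142.252
  81.250.142.64/26 (81.250.142.64 - 81.250.142.127) does not contain 81.250.142.252
Longest matching prefix is /24 -> next hop R27.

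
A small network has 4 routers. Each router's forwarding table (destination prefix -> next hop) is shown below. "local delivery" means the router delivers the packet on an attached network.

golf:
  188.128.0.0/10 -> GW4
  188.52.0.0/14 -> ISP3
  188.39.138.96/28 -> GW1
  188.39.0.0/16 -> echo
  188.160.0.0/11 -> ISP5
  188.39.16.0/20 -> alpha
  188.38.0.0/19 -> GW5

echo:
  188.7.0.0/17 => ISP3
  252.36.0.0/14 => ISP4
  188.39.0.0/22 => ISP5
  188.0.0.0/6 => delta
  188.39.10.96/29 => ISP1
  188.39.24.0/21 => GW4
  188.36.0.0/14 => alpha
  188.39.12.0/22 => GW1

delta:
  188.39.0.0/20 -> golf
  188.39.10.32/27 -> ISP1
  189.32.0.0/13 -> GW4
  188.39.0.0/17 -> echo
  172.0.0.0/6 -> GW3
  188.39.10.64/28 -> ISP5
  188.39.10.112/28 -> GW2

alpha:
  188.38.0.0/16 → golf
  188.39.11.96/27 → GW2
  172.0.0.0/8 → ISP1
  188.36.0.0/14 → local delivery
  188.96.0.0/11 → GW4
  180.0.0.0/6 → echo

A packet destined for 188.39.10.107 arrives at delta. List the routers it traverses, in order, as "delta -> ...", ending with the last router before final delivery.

delta -> golf -> echo -> alpha

At delta: longest match for 188.39.10.107 is 188.39.0.0/20 -> golf
At golf: longest match for 188.39.10.107 is 188.39.0.0/16 -> echo
At echo: longest match for 188.39.10.107 is 188.36.0.0/14 -> alpha
At alpha: longest match for 188.39.10.107 is 188.36.0.0/14 -> local delivery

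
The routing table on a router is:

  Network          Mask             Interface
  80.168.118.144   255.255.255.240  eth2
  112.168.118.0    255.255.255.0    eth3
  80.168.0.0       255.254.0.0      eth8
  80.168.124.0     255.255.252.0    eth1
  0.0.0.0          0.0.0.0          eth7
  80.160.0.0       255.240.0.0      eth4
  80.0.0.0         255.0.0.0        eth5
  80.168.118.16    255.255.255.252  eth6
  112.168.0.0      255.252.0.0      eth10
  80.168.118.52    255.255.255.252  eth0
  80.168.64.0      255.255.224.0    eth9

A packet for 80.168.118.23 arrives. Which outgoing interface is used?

eth8

Routes whose prefix contains 80.168.118.23:
  0.0.0.0/0 (default, matches everything) -> eth7
  80.0.0.0/8 (80.0.0.0 - 80.255.255.255) -> eth5
  80.160.0.0/12 (80.160.0.0 - 80.175.255.255) -> eth4
  80.168.0.0/15 (80.168.0.0 - 80.169.255.255) -> eth8
More-specific entries that do NOT match:
  80.168.118.16/30 (80.168.118.16 - 80.168.118.19) does not contain 80.168.118.23
  80.168.118.52/30 (80.168.118.52 - 80.168.118.55) does not contain 80.168.118.23
  80.168.118.144/28 (80.168.118.144 - 80.168.118.159) does not contain 80.168.118.23
  112.168.118.0/24 (112.168.118.0 - 112.168.118.255) does not contain 80.168.118.23
  80.168.124.0/22 (80.168.124.0 - 80.168.127.255) does not contain 80.168.118.23
  80.168.64.0/19 (80.168.64.0 - 80.168.95.255) does not contain 80.168.118.23
Longest matching prefix is /15 -> interface eth8.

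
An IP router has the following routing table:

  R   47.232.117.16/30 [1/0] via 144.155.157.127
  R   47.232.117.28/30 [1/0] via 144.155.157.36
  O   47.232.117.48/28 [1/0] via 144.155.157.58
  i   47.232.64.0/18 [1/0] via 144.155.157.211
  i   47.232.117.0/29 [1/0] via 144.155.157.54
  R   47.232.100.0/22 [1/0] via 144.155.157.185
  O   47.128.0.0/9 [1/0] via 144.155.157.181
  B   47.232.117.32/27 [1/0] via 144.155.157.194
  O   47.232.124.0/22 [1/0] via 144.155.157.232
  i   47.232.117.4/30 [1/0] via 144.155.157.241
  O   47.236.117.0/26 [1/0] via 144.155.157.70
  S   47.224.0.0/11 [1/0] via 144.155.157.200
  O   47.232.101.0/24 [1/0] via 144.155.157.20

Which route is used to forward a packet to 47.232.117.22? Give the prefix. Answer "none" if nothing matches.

Entries matching 47.232.117.22:
  47.128.0.0/9 (47.128.0.0 - 47.255.255.255)
  47.224.0.0/11 (47.224.0.0 - 47.255.255.255)
  47.232.64.0/18 (47.232.64.0 - 47.232.127.255)
Most specific is 47.232.64.0/18.

47.232.64.0/18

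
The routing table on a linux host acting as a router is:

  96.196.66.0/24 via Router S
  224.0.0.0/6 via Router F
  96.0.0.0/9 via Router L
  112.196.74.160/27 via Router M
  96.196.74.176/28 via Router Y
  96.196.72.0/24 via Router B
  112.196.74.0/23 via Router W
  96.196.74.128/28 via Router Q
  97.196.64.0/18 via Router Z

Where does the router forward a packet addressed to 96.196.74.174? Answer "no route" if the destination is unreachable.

no route

No entry's prefix contains 96.196.74.174; there is no default route.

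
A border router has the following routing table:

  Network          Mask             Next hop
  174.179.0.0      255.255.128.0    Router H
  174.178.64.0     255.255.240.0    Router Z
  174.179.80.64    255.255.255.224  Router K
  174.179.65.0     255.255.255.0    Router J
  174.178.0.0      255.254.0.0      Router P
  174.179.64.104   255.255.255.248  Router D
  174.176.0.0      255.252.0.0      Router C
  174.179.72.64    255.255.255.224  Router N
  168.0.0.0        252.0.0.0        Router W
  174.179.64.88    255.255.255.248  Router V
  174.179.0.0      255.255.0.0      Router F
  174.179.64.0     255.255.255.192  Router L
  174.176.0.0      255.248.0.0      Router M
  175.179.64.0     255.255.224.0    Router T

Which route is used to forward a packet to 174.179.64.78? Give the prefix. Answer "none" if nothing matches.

Entries matching 174.179.64.78:
  174.176.0.0/13 (174.176.0.0 - 174.183.255.255)
  174.176.0.0/14 (174.176.0.0 - 174.179.255.255)
  174.178.0.0/15 (174.178.0.0 - 174.179.255.255)
  174.179.0.0/16 (174.179.0.0 - 174.179.255.255)
  174.179.0.0/17 (174.179.0.0 - 174.179.127.255)
Most specific is 174.179.0.0/17.

174.179.0.0/17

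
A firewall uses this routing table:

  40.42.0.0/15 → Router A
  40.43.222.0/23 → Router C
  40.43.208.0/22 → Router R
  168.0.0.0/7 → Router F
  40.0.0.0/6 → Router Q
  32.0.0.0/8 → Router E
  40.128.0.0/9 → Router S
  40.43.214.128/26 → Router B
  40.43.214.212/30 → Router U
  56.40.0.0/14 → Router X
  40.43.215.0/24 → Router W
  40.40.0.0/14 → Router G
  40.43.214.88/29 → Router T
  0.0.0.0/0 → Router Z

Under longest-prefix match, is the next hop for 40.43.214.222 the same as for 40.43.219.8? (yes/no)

40.43.214.222: longest match 40.42.0.0/15 -> Router A
40.43.219.8: longest match 40.42.0.0/15 -> Router A

yes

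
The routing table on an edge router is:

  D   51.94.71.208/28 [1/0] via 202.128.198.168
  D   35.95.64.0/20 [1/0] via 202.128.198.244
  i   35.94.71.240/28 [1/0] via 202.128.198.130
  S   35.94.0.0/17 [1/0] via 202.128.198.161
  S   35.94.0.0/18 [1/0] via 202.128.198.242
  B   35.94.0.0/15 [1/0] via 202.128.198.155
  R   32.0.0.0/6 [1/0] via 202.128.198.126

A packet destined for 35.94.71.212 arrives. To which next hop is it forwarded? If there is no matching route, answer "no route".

Routes whose prefix contains 35.94.71.212:
  32.0.0.0/6 (32.0.0.0 - 35.255.255.255) -> 202.128.198.126
  35.94.0.0/15 (35.94.0.0 - 35.95.255.255) -> 202.128.198.155
  35.94.0.0/17 (35.94.0.0 - 35.94.127.255) -> 202.128.198.161
More-specific entries that do NOT match:
  51.94.71.208/28 (51.94.71.208 - 51.94.71.223) does not contain 35.94.71.212
  35.94.71.240/28 (35.94.71.240 - 35.94.71.255) does not contain 35.94.71.212
  35.95.64.0/20 (35.95.64.0 - 35.95.79.255) does not contain 35.94.71.212
  35.94.0.0/18 (35.94.0.0 - 35.94.63.255) does not contain 35.94.71.212
Longest matching prefix is /17 -> next hop 202.128.198.161.

202.128.198.161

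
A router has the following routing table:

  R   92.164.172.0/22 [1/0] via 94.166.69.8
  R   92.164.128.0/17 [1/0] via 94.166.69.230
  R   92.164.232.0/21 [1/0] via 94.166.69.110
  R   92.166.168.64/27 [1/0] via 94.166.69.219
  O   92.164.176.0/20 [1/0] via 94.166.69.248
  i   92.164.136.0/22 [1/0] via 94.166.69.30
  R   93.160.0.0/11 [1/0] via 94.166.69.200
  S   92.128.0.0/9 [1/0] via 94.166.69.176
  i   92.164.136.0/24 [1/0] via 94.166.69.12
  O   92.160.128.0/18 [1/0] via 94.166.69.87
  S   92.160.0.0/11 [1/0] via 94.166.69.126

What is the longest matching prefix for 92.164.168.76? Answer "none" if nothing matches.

92.164.128.0/17

Entries matching 92.164.168.76:
  92.128.0.0/9 (92.128.0.0 - 92.255.255.255)
  92.160.0.0/11 (92.160.0.0 - 92.191.255.255)
  92.164.128.0/17 (92.164.128.0 - 92.164.255.255)
Most specific is 92.164.128.0/17.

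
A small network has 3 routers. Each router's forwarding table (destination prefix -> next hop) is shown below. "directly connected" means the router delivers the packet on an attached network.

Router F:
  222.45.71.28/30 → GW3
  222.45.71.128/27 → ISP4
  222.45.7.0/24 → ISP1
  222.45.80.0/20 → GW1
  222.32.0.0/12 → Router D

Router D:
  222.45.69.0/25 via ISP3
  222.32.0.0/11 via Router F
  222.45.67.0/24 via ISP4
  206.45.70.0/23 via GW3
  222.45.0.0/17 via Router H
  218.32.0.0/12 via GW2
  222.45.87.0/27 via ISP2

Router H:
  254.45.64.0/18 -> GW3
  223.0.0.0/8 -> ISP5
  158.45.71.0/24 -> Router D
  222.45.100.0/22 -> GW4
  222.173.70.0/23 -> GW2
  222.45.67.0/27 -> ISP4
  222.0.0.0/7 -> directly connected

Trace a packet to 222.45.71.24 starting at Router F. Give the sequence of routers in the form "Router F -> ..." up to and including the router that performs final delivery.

At Router F: longest match for 222.45.71.24 is 222.32.0.0/12 -> Router D
At Router D: longest match for 222.45.71.24 is 222.45.0.0/17 -> Router H
At Router H: longest match for 222.45.71.24 is 222.0.0.0/7 -> directly connected

Router F -> Router D -> Router H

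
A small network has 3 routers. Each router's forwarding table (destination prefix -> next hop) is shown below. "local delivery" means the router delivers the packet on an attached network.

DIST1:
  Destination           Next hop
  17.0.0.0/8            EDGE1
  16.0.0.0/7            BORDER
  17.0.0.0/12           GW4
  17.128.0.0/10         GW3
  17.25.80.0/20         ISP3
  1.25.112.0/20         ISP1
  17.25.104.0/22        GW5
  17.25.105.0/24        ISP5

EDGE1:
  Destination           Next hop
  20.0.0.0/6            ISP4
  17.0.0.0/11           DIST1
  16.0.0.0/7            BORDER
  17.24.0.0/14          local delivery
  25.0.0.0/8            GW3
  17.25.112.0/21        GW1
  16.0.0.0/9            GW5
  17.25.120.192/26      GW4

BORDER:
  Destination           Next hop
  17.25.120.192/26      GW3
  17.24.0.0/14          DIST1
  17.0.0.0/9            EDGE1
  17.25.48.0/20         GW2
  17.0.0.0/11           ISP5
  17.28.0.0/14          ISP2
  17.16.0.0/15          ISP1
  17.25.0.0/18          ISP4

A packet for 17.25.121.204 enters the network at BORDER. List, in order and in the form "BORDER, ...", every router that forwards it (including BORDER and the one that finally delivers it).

At BORDER: longest match for 17.25.121.204 is 17.24.0.0/14 -> DIST1
At DIST1: longest match for 17.25.121.204 is 17.0.0.0/8 -> EDGE1
At EDGE1: longest match for 17.25.121.204 is 17.24.0.0/14 -> local delivery

BORDER, DIST1, EDGE1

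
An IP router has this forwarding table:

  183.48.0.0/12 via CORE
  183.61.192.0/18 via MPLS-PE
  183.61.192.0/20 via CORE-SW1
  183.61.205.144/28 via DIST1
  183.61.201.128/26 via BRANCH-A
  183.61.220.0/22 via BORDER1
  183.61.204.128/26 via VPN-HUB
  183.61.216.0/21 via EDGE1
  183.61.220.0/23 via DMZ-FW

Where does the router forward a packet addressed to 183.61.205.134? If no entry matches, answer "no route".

Routes whose prefix contains 183.61.205.134:
  183.48.0.0/12 (183.48.0.0 - 183.63.255.255) -> CORE
  183.61.192.0/18 (183.61.192.0 - 183.61.255.255) -> MPLS-PE
  183.61.192.0/20 (183.61.192.0 - 183.61.207.255) -> CORE-SW1
More-specific entries that do NOT match:
  183.61.205.144/28 (183.61.205.144 - 183.61.205.159) does not contain 183.61.205.134
  183.61.201.128/26 (183.61.201.128 - 183.61.201.191) does not contain 183.61.205.134
  183.61.204.128/26 (183.61.204.128 - 183.61.204.191) does not contain 183.61.205.134
  183.61.220.0/23 (183.61.220.0 - 183.61.221.255) does not contain 183.61.205.134
  183.61.220.0/22 (183.61.220.0 - 183.61.223.255) does not contain 183.61.205.134
  183.61.216.0/21 (183.61.216.0 - 183.61.223.255) does not contain 183.61.205.134
Longest matching prefix is /20 -> next hop CORE-SW1.

CORE-SW1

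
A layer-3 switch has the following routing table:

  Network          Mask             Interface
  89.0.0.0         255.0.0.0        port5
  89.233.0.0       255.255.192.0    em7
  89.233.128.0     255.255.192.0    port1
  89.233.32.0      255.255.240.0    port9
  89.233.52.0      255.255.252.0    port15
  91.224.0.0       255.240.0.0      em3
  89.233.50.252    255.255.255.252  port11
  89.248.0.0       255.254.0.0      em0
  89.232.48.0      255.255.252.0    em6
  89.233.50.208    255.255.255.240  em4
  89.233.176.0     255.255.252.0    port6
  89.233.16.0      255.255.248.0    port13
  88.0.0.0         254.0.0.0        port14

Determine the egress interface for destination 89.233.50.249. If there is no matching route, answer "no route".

Routes whose prefix contains 89.233.50.249:
  88.0.0.0/7 (88.0.0.0 - 89.255.255.255) -> port14
  89.0.0.0/8 (89.0.0.0 - 89.255.255.255) -> port5
  89.233.0.0/18 (89.233.0.0 - 89.233.63.255) -> em7
More-specific entries that do NOT match:
  89.233.50.252/30 (89.233.50.252 - 89.233.50.255) does not contain 89.233.50.249
  89.233.50.208/28 (89.233.50.208 - 89.233.50.223) does not contain 89.233.50.249
  89.233.52.0/22 (89.233.52.0 - 89.233.55.255) does not contain 89.233.50.249
  89.232.48.0/22 (89.232.48.0 - 89.232.51.255) does not contain 89.233.50.249
  89.233.176.0/22 (89.233.176.0 - 89.233.179.255) does not contain 89.233.50.249
  89.233.16.0/21 (89.233.16.0 - 89.233.23.255) does not contain 89.233.50.249
  89.233.32.0/20 (89.233.32.0 - 89.233.47.255) does not contain 89.233.50.249
Longest matching prefix is /18 -> interface em7.

em7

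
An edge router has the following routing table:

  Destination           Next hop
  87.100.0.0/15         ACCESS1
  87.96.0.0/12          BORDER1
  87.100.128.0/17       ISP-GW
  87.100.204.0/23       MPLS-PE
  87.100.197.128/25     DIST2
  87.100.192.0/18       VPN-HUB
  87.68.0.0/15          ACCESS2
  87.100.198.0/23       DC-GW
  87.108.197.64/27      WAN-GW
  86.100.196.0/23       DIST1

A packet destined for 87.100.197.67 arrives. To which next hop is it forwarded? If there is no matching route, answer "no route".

VPN-HUB

Routes whose prefix contains 87.100.197.67:
  87.96.0.0/12 (87.96.0.0 - 87.111.255.255) -> BORDER1
  87.100.0.0/15 (87.100.0.0 - 87.101.255.255) -> ACCESS1
  87.100.128.0/17 (87.100.128.0 - 87.100.255.255) -> ISP-GW
  87.100.192.0/18 (87.100.192.0 - 87.100.255.255) -> VPN-HUB
More-specific entries that do NOT match:
  87.108.197.64/27 (87.108.197.64 - 87.108.197.95) does not contain 87.100.197.67
  87.100.197.128/25 (87.100.197.128 - 87.100.197.255) does not contain 87.100.197.67
  87.100.204.0/23 (87.100.204.0 - 87.100.205.255) does not contain 87.100.197.67
  87.100.198.0/23 (87.100.198.0 - 87.100.199.255) does not contain 87.100.197.67
  86.100.196.0/23 (86.100.196.0 - 86.100.197.255) does not contain 87.100.197.67
Longest matching prefix is /18 -> next hop VPN-HUB.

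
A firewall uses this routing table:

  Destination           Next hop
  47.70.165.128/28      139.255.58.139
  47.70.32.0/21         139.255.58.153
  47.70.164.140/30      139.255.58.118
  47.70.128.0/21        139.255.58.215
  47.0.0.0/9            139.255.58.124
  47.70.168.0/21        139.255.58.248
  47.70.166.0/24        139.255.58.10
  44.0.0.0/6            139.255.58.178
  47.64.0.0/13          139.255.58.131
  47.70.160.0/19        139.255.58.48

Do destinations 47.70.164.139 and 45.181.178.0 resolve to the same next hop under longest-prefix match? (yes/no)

47.70.164.139: longest match 47.70.160.0/19 -> 139.255.58.48
45.181.178.0: longest match 44.0.0.0/6 -> 139.255.58.178

no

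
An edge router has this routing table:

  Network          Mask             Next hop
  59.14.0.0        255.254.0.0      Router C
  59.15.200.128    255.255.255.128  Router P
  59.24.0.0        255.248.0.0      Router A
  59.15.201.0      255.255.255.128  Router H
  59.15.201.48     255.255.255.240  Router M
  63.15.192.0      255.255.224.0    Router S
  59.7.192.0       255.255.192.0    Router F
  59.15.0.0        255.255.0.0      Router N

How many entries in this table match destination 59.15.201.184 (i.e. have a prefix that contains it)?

2

Prefixes containing 59.15.201.184:
  59.14.0.0/15 (59.14.0.0 - 59.15.255.255)
  59.15.0.0/16 (59.15.0.0 - 59.15.255.255)
Total matching entries: 2.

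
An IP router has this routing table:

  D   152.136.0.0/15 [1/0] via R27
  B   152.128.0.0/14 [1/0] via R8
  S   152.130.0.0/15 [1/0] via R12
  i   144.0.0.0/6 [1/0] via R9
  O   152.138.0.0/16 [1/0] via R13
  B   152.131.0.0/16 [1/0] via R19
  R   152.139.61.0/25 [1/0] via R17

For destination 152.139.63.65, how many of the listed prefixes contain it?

0

No listed prefix contains 152.139.63.65.
Total matching entries: 0.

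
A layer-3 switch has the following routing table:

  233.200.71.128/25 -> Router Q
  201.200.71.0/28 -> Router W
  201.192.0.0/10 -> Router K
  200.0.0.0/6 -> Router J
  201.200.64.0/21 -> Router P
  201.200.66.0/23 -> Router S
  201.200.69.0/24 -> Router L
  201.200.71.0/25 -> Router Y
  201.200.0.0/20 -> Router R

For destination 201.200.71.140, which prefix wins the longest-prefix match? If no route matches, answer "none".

201.200.64.0/21

Entries matching 201.200.71.140:
  200.0.0.0/6 (200.0.0.0 - 203.255.255.255)
  201.192.0.0/10 (201.192.0.0 - 201.255.255.255)
  201.200.64.0/21 (201.200.64.0 - 201.200.71.255)
Most specific is 201.200.64.0/21.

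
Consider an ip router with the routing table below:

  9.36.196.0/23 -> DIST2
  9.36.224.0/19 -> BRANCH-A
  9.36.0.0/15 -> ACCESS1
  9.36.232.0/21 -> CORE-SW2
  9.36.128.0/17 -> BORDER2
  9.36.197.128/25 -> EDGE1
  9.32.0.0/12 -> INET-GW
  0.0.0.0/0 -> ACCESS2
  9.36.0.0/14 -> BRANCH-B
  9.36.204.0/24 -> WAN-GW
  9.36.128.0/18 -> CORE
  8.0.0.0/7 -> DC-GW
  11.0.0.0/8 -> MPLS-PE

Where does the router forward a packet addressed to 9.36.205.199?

BORDER2

Routes whose prefix contains 9.36.205.199:
  0.0.0.0/0 (default, matches everything) -> ACCESS2
  8.0.0.0/7 (8.0.0.0 - 9.255.255.255) -> DC-GW
  9.32.0.0/12 (9.32.0.0 - 9.47.255.255) -> INET-GW
  9.36.0.0/14 (9.36.0.0 - 9.39.255.255) -> BRANCH-B
  9.36.0.0/15 (9.36.0.0 - 9.37.255.255) -> ACCESS1
  9.36.128.0/17 (9.36.128.0 - 9.36.255.255) -> BORDER2
More-specific entries that do NOT match:
  9.36.197.128/25 (9.36.197.128 - 9.36.197.255) does not contain 9.36.205.199
  9.36.204.0/24 (9.36.204.0 - 9.36.204.255) does not contain 9.36.205.199
  9.36.196.0/23 (9.36.196.0 - 9.36.197.255) does not contain 9.36.205.199
  9.36.232.0/21 (9.36.232.0 - 9.36.239.255) does not contain 9.36.205.199
  9.36.224.0/19 (9.36.224.0 - 9.36.255.255) does not contain 9.36.205.199
  9.36.128.0/18 (9.36.128.0 - 9.36.191.255) does not contain 9.36.205.199
Longest matching prefix is /17 -> next hop BORDER2.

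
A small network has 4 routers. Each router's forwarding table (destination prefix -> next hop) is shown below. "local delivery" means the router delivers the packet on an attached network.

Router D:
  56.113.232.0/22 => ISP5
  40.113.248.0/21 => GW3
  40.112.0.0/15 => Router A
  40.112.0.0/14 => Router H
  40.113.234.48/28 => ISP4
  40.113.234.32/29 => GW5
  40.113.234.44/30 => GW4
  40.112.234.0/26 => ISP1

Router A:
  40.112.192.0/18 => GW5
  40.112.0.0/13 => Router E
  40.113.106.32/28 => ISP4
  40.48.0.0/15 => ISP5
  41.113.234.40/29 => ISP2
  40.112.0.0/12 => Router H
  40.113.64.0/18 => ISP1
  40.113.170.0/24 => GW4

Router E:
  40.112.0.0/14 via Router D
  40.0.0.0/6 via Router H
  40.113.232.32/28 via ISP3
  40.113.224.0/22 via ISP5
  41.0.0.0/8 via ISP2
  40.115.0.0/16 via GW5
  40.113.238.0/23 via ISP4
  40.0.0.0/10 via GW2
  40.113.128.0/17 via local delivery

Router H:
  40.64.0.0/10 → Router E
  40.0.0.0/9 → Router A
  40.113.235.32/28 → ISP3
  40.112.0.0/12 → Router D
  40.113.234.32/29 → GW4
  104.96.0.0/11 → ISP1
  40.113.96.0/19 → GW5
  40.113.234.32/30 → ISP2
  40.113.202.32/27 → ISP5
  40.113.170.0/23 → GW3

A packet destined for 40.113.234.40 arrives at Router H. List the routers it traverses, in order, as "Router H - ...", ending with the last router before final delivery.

Router H - Router D - Router A - Router E

At Router H: longest match for 40.113.234.40 is 40.112.0.0/12 -> Router D
At Router D: longest match for 40.113.234.40 is 40.112.0.0/15 -> Router A
At Router A: longest match for 40.113.234.40 is 40.112.0.0/13 -> Router E
At Router E: longest match for 40.113.234.40 is 40.113.128.0/17 -> local delivery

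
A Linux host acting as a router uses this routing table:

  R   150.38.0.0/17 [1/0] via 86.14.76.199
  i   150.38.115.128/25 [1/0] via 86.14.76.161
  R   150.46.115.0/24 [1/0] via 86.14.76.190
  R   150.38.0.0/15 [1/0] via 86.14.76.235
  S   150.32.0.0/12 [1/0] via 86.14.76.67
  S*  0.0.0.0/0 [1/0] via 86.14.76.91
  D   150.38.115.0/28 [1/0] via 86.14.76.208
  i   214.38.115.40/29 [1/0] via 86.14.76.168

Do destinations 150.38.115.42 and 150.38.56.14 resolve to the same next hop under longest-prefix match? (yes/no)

yes

150.38.115.42: longest match 150.38.0.0/17 -> 86.14.76.199
150.38.56.14: longest match 150.38.0.0/17 -> 86.14.76.199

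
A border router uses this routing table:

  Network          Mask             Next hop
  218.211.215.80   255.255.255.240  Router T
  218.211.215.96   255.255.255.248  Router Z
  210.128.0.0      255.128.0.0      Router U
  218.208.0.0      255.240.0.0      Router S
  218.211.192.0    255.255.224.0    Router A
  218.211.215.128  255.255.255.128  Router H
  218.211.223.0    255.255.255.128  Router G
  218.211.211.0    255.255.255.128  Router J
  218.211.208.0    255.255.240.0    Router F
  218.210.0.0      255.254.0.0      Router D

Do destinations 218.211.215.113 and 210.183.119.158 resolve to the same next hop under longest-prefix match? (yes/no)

218.211.215.113: longest match 218.211.208.0/20 -> Router F
210.183.119.158: longest match 210.128.0.0/9 -> Router U

no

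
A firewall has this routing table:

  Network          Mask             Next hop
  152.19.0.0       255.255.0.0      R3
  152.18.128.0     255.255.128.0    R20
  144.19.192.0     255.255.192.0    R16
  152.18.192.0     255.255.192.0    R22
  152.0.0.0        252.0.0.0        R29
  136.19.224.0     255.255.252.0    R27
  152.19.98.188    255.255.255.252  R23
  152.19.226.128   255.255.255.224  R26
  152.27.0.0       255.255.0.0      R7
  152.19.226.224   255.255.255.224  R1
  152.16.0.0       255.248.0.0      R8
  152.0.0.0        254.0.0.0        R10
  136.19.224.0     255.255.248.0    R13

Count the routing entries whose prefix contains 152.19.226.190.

4

Prefixes containing 152.19.226.190:
  152.0.0.0/6 (152.0.0.0 - 155.255.255.255)
  152.0.0.0/7 (152.0.0.0 - 153.255.255.255)
  152.16.0.0/13 (152.16.0.0 - 152.23.255.255)
  152.19.0.0/16 (152.19.0.0 - 152.19.255.255)
Total matching entries: 4.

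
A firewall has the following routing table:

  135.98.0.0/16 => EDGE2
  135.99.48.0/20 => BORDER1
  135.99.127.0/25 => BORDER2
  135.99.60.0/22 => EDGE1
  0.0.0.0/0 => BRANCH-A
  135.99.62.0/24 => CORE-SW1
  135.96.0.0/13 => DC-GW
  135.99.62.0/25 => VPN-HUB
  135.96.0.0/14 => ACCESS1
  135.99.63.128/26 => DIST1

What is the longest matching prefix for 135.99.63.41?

Entries matching 135.99.63.41:
  0.0.0.0/0 (default, matches everything)
  135.96.0.0/13 (135.96.0.0 - 135.103.255.255)
  135.96.0.0/14 (135.96.0.0 - 135.99.255.255)
  135.99.48.0/20 (135.99.48.0 - 135.99.63.255)
  135.99.60.0/22 (135.99.60.0 - 135.99.63.255)
Most specific is 135.99.60.0/22.

135.99.60.0/22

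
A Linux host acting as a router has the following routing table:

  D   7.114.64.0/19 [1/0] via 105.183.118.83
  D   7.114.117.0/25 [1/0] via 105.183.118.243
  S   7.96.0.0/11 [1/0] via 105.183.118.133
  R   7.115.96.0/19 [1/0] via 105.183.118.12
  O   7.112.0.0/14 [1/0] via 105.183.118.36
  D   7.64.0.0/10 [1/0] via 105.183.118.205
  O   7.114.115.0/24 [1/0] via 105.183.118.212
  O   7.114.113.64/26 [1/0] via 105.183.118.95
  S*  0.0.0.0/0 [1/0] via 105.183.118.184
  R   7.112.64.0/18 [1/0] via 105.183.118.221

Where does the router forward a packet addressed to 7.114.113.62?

Routes whose prefix contains 7.114.113.62:
  0.0.0.0/0 (default, matches everything) -> 105.183.118.184
  7.64.0.0/10 (7.64.0.0 - 7.127.255.255) -> 105.183.118.205
  7.96.0.0/11 (7.96.0.0 - 7.127.255.255) -> 105.183.118.133
  7.112.0.0/14 (7.112.0.0 - 7.115.255.255) -> 105.183.118.36
More-specific entries that do NOT match:
  7.114.113.64/26 (7.114.113.64 - 7.114.113.127) does not contain 7.114.113.62
  7.114.117.0/25 (7.114.117.0 - 7.114.117.127) does not contain 7.114.113.62
  7.114.115.0/24 (7.114.115.0 - 7.114.115.255) does not contain 7.114.113.62
  7.114.64.0/19 (7.114.64.0 - 7.114.95.255) does not contain 7.114.113.62
  7.115.96.0/19 (7.115.96.0 - 7.115.127.255) does not contain 7.114.113.62
  7.112.64.0/18 (7.112.64.0 - 7.112.127.255) does not contain 7.114.113.62
Longest matching prefix is /14 -> next hop 105.183.118.36.

105.183.118.36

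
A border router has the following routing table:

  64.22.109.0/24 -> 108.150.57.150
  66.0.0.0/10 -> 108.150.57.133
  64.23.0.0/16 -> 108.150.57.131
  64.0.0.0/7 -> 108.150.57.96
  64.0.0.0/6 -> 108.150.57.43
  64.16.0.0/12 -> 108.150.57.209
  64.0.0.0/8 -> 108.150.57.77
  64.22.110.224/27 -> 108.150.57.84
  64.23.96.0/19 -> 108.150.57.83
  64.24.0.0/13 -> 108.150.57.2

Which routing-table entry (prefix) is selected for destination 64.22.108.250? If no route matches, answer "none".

64.16.0.0/12

Entries matching 64.22.108.250:
  64.0.0.0/6 (64.0.0.0 - 67.255.255.255)
  64.0.0.0/7 (64.0.0.0 - 65.255.255.255)
  64.0.0.0/8 (64.0.0.0 - 64.255.255.255)
  64.16.0.0/12 (64.16.0.0 - 64.31.255.255)
Most specific is 64.16.0.0/12.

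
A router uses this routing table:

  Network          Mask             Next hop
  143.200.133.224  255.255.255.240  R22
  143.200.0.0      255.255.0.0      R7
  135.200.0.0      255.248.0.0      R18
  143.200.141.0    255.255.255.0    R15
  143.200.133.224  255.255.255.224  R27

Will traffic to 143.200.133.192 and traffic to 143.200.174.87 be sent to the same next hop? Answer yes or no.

yes

143.200.133.192: longest match 143.200.0.0/16 -> R7
143.200.174.87: longest match 143.200.0.0/16 -> R7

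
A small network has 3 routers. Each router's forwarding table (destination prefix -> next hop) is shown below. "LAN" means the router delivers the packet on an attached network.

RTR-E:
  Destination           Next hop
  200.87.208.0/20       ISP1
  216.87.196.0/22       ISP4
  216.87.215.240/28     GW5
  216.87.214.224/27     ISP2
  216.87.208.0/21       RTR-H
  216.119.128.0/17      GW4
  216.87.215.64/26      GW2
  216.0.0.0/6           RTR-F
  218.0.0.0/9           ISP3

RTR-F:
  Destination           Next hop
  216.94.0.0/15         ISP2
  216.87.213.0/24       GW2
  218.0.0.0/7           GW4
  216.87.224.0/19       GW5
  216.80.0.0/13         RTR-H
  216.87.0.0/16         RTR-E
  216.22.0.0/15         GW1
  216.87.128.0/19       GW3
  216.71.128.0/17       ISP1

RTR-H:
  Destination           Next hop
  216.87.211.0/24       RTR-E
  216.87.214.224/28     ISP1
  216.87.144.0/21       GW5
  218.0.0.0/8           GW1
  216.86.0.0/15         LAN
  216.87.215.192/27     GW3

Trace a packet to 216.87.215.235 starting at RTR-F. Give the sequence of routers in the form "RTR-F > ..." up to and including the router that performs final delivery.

At RTR-F: longest match for 216.87.215.235 is 216.87.0.0/16 -> RTR-E
At RTR-E: longest match for 216.87.215.235 is 216.87.208.0/21 -> RTR-H
At RTR-H: longest match for 216.87.215.235 is 216.86.0.0/15 -> LAN

RTR-F > RTR-E > RTR-H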